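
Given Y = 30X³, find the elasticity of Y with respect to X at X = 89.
Elasticity = 3

Elasticity = (dY/dX) · (X/Y)

dY/dX = 90·X²
At X = 89: dY/dX = 712890, Y = 21149070

Elasticity = 712890 · (89 / 21149070) = 3

Interpretation: for a small percentage change in X, the percentage change in Y is approximately 3.00 times as large.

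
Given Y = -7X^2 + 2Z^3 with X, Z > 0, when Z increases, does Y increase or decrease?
Y increases

Taking the partial derivative:
∂Y/∂Z = 6Z^2

∂Y/∂Z = 6Z^2 > 0 (assuming positive values)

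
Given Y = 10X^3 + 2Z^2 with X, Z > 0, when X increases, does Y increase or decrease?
Y increases

Taking the partial derivative:
∂Y/∂X = 30X^2

∂Y/∂X = 30X^2 > 0 (assuming positive values)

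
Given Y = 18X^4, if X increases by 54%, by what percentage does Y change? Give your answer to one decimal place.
462.4%

For Y = 18X^4:
If X → X(1 + 0.54)
Then Y → Y · (1 + 0.54)^4
     ≈ Y · 5.6245

Percentage change = ((1 + 0.54)^4 − 1) × 100% ≈ 462.4%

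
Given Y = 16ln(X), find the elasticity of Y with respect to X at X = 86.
Elasticity = 1/ln(86) ≈ 0.2245

Elasticity = (dY/dX) · (X/Y)

dY/dX = 16/X
At X = 86: dY/dX = 8/43, Y = 16·ln(86)

Elasticity = (8/43) · (86 / (16·ln(86))) = 1/ln(86) ≈ 0.2245

Interpretation: for a small percentage change in X, the percentage change in Y is approximately 0.22 times as large.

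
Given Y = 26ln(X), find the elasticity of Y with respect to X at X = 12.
Elasticity = 1/ln(12) ≈ 0.4024

Elasticity = (dY/dX) · (X/Y)

dY/dX = 26/X
At X = 12: dY/dX = 13/6, Y = 26·ln(12)

Elasticity = (13/6) · (12 / (26·ln(12))) = 1/ln(12) ≈ 0.4024

Interpretation: for a small percentage change in X, the percentage change in Y is approximately 0.40 times as large.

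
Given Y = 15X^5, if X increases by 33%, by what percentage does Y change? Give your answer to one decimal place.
316.2%

For Y = 15X^5:
If X → X(1 + 0.33)
Then Y → Y · (1 + 0.33)^5
     ≈ Y · 4.1616

Percentage change = ((1 + 0.33)^5 − 1) × 100% ≈ 316.2%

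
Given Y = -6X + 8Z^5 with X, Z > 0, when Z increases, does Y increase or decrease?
Y increases

Taking the partial derivative:
∂Y/∂Z = 40Z^4

∂Y/∂Z = 40Z^4 > 0 (assuming positive values)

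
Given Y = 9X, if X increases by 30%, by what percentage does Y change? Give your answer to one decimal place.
30.0%

For Y = 9X:
If X → X(1 + 0.3)
Then Y → Y · (1 + 0.3)^1
     = Y · 1.3000

Percentage change = ((1 + 0.3)^1 − 1) × 100% = 30.0%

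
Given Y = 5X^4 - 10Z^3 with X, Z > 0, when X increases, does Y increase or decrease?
Y increases

Taking the partial derivative:
∂Y/∂X = 20X^3

∂Y/∂X = 20X^3 > 0 (assuming positive values)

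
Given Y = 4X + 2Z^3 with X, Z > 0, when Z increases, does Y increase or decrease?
Y increases

Taking the partial derivative:
∂Y/∂Z = 6Z^2

∂Y/∂Z = 6Z^2 > 0 (assuming positive values)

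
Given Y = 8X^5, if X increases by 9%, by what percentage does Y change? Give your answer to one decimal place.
53.9%

For Y = 8X^5:
If X → X(1 + 0.09)
Then Y → Y · (1 + 0.09)^5
     ≈ Y · 1.5386

Percentage change = ((1 + 0.09)^5 − 1) × 100% ≈ 53.9%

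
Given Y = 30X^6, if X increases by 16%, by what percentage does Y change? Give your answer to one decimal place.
143.6%

For Y = 30X^6:
If X → X(1 + 0.16)
Then Y → Y · (1 + 0.16)^6
     ≈ Y · 2.4364

Percentage change = ((1 + 0.16)^6 − 1) × 100% ≈ 143.6%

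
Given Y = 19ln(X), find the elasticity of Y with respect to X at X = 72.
Elasticity = 1/ln(72) ≈ 0.2338

Elasticity = (dY/dX) · (X/Y)

dY/dX = 19/X
At X = 72: dY/dX = 19/72, Y = 19·ln(72)

Elasticity = (19/72) · (72 / (19·ln(72))) = 1/ln(72) ≈ 0.2338

Interpretation: for a small percentage change in X, the percentage change in Y is approximately 0.23 times as large.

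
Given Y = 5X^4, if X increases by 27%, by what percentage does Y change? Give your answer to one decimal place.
160.1%

For Y = 5X^4:
If X → X(1 + 0.27)
Then Y → Y · (1 + 0.27)^4
     ≈ Y · 2.6014

Percentage change = ((1 + 0.27)^4 − 1) × 100% ≈ 160.1%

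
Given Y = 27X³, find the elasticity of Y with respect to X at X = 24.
Elasticity = 3

Elasticity = (dY/dX) · (X/Y)

dY/dX = 81·X²
At X = 24: dY/dX = 46656, Y = 373248

Elasticity = 46656 · (24 / 373248) = 3

Interpretation: for a small percentage change in X, the percentage change in Y is approximately 3.00 times as large.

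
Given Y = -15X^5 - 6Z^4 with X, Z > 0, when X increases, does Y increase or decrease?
Y decreases

Taking the partial derivative:
∂Y/∂X = -75X^4

∂Y/∂X = -75X^4 < 0 (assuming positive values)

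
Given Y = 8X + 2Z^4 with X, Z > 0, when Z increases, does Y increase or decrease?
Y increases

Taking the partial derivative:
∂Y/∂Z = 8Z^3

∂Y/∂Z = 8Z^3 > 0 (assuming positive values)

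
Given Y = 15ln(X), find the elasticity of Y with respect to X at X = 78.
Elasticity = 1/ln(78) ≈ 0.2295

Elasticity = (dY/dX) · (X/Y)

dY/dX = 15/X
At X = 78: dY/dX = 5/26, Y = 15·ln(78)

Elasticity = (5/26) · (78 / (15·ln(78))) = 1/ln(78) ≈ 0.2295

Interpretation: for a small percentage change in X, the percentage change in Y is approximately 0.23 times as large.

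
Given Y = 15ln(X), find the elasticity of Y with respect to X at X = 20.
Elasticity = 1/ln(20) ≈ 0.3338

Elasticity = (dY/dX) · (X/Y)

dY/dX = 15/X
At X = 20: dY/dX = 3/4, Y = 15·ln(20)

Elasticity = (3/4) · (20 / (15·ln(20))) = 1/ln(20) ≈ 0.3338

Interpretation: for a small percentage change in X, the percentage change in Y is approximately 0.33 times as large.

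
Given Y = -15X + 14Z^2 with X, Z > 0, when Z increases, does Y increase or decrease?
Y increases

Taking the partial derivative:
∂Y/∂Z = 28Z

∂Y/∂Z = 28Z > 0 (assuming positive values)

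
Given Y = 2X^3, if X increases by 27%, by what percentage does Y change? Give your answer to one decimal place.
104.8%

For Y = 2X^3:
If X → X(1 + 0.27)
Then Y → Y · (1 + 0.27)^3
     ≈ Y · 2.0484

Percentage change = ((1 + 0.27)^3 − 1) × 100% ≈ 104.8%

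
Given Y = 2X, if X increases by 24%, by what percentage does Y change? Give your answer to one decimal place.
24.0%

For Y = 2X:
If X → X(1 + 0.24)
Then Y → Y · (1 + 0.24)^1
     = Y · 1.2400

Percentage change = ((1 + 0.24)^1 − 1) × 100% = 24.0%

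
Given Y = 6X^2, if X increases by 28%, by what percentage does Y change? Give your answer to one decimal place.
63.8%

For Y = 6X^2:
If X → X(1 + 0.28)
Then Y → Y · (1 + 0.28)^2
     = Y · 1.6384

Percentage change = ((1 + 0.28)^2 − 1) × 100% ≈ 63.8%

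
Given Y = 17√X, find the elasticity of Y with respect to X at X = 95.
Elasticity = 1/2

Elasticity = (dY/dX) · (X/Y)

dY/dX = 17/(2·√X)
At X = 95: dY/dX = 17·√95/190, Y = 17·√95

Elasticity = (17·√95/190) · (95 / (17·√95)) = 1/2

Interpretation: for a small percentage change in X, the percentage change in Y is approximately 0.50 times as large.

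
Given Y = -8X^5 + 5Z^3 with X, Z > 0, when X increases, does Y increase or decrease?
Y decreases

Taking the partial derivative:
∂Y/∂X = -40X^4

∂Y/∂X = -40X^4 < 0 (assuming positive values)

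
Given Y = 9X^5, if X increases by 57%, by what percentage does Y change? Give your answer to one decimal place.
853.9%

For Y = 9X^5:
If X → X(1 + 0.57)
Then Y → Y · (1 + 0.57)^5
     ≈ Y · 9.5389

Percentage change = ((1 + 0.57)^5 − 1) × 100% ≈ 853.9%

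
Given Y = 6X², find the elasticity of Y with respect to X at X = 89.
Elasticity = 2

Elasticity = (dY/dX) · (X/Y)

dY/dX = 12·X
At X = 89: dY/dX = 1068, Y = 47526

Elasticity = 1068 · (89 / 47526) = 2

Interpretation: for a small percentage change in X, the percentage change in Y is approximately 2.00 times as large.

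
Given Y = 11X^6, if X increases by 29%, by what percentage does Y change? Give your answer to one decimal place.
360.8%

For Y = 11X^6:
If X → X(1 + 0.29)
Then Y → Y · (1 + 0.29)^6
     ≈ Y · 4.6083

Percentage change = ((1 + 0.29)^6 − 1) × 100% ≈ 360.8%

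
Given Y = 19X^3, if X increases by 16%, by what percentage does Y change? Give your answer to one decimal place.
56.1%

For Y = 19X^3:
If X → X(1 + 0.16)
Then Y → Y · (1 + 0.16)^3
     ≈ Y · 1.5609

Percentage change = ((1 + 0.16)^3 − 1) × 100% ≈ 56.1%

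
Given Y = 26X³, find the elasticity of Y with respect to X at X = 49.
Elasticity = 3

Elasticity = (dY/dX) · (X/Y)

dY/dX = 78·X²
At X = 49: dY/dX = 187278, Y = 3058874

Elasticity = 187278 · (49 / 3058874) = 3

Interpretation: for a small percentage change in X, the percentage change in Y is approximately 3.00 times as large.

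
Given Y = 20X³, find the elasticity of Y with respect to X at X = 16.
Elasticity = 3

Elasticity = (dY/dX) · (X/Y)

dY/dX = 60·X²
At X = 16: dY/dX = 15360, Y = 81920

Elasticity = 15360 · (16 / 81920) = 3

Interpretation: for a small percentage change in X, the percentage change in Y is approximately 3.00 times as large.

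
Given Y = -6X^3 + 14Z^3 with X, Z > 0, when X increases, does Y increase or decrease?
Y decreases

Taking the partial derivative:
∂Y/∂X = -18X^2

∂Y/∂X = -18X^2 < 0 (assuming positive values)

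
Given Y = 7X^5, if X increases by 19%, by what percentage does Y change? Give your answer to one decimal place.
138.6%

For Y = 7X^5:
If X → X(1 + 0.19)
Then Y → Y · (1 + 0.19)^5
     ≈ Y · 2.3864

Percentage change = ((1 + 0.19)^5 − 1) × 100% ≈ 138.6%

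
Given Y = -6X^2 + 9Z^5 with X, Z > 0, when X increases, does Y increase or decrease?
Y decreases

Taking the partial derivative:
∂Y/∂X = -12X

∂Y/∂X = -12X < 0 (assuming positive values)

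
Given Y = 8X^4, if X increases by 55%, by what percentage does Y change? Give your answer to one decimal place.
477.2%

For Y = 8X^4:
If X → X(1 + 0.55)
Then Y → Y · (1 + 0.55)^4
     ≈ Y · 5.7720

Percentage change = ((1 + 0.55)^4 − 1) × 100% ≈ 477.2%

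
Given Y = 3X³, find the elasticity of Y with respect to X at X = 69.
Elasticity = 3

Elasticity = (dY/dX) · (X/Y)

dY/dX = 9·X²
At X = 69: dY/dX = 42849, Y = 985527

Elasticity = 42849 · (69 / 985527) = 3

Interpretation: for a small percentage change in X, the percentage change in Y is approximately 3.00 times as large.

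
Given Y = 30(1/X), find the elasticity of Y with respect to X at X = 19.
Elasticity = -1

Elasticity = (dY/dX) · (X/Y)

dY/dX = -30/X²
At X = 19: dY/dX = -30/361, Y = 30/19

Elasticity = (-30/361) · (19 / (30/19)) = -1

Interpretation: for a small percentage change in X, the percentage change in Y is approximately -1.00 times as large.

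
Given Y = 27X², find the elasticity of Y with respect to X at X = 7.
Elasticity = 2

Elasticity = (dY/dX) · (X/Y)

dY/dX = 54·X
At X = 7: dY/dX = 378, Y = 1323

Elasticity = 378 · (7 / 1323) = 2

Interpretation: for a small percentage change in X, the percentage change in Y is approximately 2.00 times as large.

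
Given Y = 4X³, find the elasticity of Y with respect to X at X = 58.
Elasticity = 3

Elasticity = (dY/dX) · (X/Y)

dY/dX = 12·X²
At X = 58: dY/dX = 40368, Y = 780448

Elasticity = 40368 · (58 / 780448) = 3

Interpretation: for a small percentage change in X, the percentage change in Y is approximately 3.00 times as large.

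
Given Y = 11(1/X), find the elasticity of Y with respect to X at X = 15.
Elasticity = -1

Elasticity = (dY/dX) · (X/Y)

dY/dX = -11/X²
At X = 15: dY/dX = -11/225, Y = 11/15

Elasticity = (-11/225) · (15 / (11/15)) = -1

Interpretation: for a small percentage change in X, the percentage change in Y is approximately -1.00 times as large.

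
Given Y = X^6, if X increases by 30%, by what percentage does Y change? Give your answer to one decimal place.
382.7%

For Y = X^6:
If X → X(1 + 0.3)
Then Y → Y · (1 + 0.3)^6
     ≈ Y · 4.8268

Percentage change = ((1 + 0.3)^6 − 1) × 100% ≈ 382.7%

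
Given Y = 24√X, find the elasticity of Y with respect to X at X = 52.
Elasticity = 1/2

Elasticity = (dY/dX) · (X/Y)

dY/dX = 12/√X
At X = 52: dY/dX = 6·√13/13, Y = 48·√13

Elasticity = (6·√13/13) · (52 / (48·√13)) = 1/2

Interpretation: for a small percentage change in X, the percentage change in Y is approximately 0.50 times as large.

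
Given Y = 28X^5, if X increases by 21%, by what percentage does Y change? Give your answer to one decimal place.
159.4%

For Y = 28X^5:
If X → X(1 + 0.21)
Then Y → Y · (1 + 0.21)^5
     ≈ Y · 2.5937

Percentage change = ((1 + 0.21)^5 − 1) × 100% ≈ 159.4%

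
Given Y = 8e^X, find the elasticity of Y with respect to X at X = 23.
Elasticity = 23

Elasticity = (dY/dX) · (X/Y)

dY/dX = 8·e^X
At X = 23: dY/dX = 8·e^23, Y = 8·e^23

Elasticity = (8·e^23) · (23 / (8·e^23)) = 23

Interpretation: for a small percentage change in X, the percentage change in Y is approximately 23.00 times as large.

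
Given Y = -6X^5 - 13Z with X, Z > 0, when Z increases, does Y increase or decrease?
Y decreases

Taking the partial derivative:
∂Y/∂Z = -13

∂Y/∂Z = -13 < 0 (assuming positive values)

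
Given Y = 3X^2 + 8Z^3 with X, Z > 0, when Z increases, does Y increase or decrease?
Y increases

Taking the partial derivative:
∂Y/∂Z = 24Z^2

∂Y/∂Z = 24Z^2 > 0 (assuming positive values)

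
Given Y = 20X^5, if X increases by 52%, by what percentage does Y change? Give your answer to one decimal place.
711.4%

For Y = 20X^5:
If X → X(1 + 0.52)
Then Y → Y · (1 + 0.52)^5
     ≈ Y · 8.1137

Percentage change = ((1 + 0.52)^5 − 1) × 100% ≈ 711.4%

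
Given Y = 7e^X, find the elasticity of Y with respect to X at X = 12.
Elasticity = 12

Elasticity = (dY/dX) · (X/Y)

dY/dX = 7·e^X
At X = 12: dY/dX = 7·e^12, Y = 7·e^12

Elasticity = (7·e^12) · (12 / (7·e^12)) = 12

Interpretation: for a small percentage change in X, the percentage change in Y is approximately 12.00 times as large.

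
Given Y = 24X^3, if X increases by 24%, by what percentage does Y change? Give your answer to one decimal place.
90.7%

For Y = 24X^3:
If X → X(1 + 0.24)
Then Y → Y · (1 + 0.24)^3
     ≈ Y · 1.9066

Percentage change = ((1 + 0.24)^3 − 1) × 100% ≈ 90.7%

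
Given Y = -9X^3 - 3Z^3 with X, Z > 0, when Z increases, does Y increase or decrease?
Y decreases

Taking the partial derivative:
∂Y/∂Z = -9Z^2

∂Y/∂Z = -9Z^2 < 0 (assuming positive values)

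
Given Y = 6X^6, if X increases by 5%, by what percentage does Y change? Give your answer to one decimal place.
34.0%

For Y = 6X^6:
If X → X(1 + 0.05)
Then Y → Y · (1 + 0.05)^6
     ≈ Y · 1.3401

Percentage change = ((1 + 0.05)^6 − 1) × 100% ≈ 34.0%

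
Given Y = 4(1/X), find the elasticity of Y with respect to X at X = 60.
Elasticity = -1

Elasticity = (dY/dX) · (X/Y)

dY/dX = -4/X²
At X = 60: dY/dX = -1/900, Y = 1/15

Elasticity = (-1/900) · (60 / (1/15)) = -1

Interpretation: for a small percentage change in X, the percentage change in Y is approximately -1.00 times as large.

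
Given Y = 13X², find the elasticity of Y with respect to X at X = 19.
Elasticity = 2

Elasticity = (dY/dX) · (X/Y)

dY/dX = 26·X
At X = 19: dY/dX = 494, Y = 4693

Elasticity = 494 · (19 / 4693) = 2

Interpretation: for a small percentage change in X, the percentage change in Y is approximately 2.00 times as large.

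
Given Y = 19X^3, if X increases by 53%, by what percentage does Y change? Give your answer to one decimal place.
258.2%

For Y = 19X^3:
If X → X(1 + 0.53)
Then Y → Y · (1 + 0.53)^3
     ≈ Y · 3.5816

Percentage change = ((1 + 0.53)^3 − 1) × 100% ≈ 258.2%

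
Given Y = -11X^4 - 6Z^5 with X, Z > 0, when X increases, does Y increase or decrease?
Y decreases

Taking the partial derivative:
∂Y/∂X = -44X^3

∂Y/∂X = -44X^3 < 0 (assuming positive values)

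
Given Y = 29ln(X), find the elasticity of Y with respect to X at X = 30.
Elasticity = 1/ln(30) ≈ 0.2940

Elasticity = (dY/dX) · (X/Y)

dY/dX = 29/X
At X = 30: dY/dX = 29/30, Y = 29·ln(30)

Elasticity = (29/30) · (30 / (29·ln(30))) = 1/ln(30) ≈ 0.2940

Interpretation: for a small percentage change in X, the percentage change in Y is approximately 0.29 times as large.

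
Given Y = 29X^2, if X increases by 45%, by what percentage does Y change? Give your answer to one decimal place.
110.3%

For Y = 29X^2:
If X → X(1 + 0.45)
Then Y → Y · (1 + 0.45)^2
     = Y · 2.1025

Percentage change = ((1 + 0.45)^2 − 1) × 100% ≈ 110.3%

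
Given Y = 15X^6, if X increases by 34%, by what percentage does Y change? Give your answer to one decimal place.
478.9%

For Y = 15X^6:
If X → X(1 + 0.34)
Then Y → Y · (1 + 0.34)^6
     ≈ Y · 5.7893

Percentage change = ((1 + 0.34)^6 − 1) × 100% ≈ 478.9%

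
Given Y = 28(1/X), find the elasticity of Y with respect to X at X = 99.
Elasticity = -1

Elasticity = (dY/dX) · (X/Y)

dY/dX = -28/X²
At X = 99: dY/dX = -28/9801, Y = 28/99

Elasticity = (-28/9801) · (99 / (28/99)) = -1

Interpretation: for a small percentage change in X, the percentage change in Y is approximately -1.00 times as large.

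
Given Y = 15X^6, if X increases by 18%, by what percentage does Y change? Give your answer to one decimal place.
170.0%

For Y = 15X^6:
If X → X(1 + 0.18)
Then Y → Y · (1 + 0.18)^6
     ≈ Y · 2.6996

Percentage change = ((1 + 0.18)^6 − 1) × 100% ≈ 170.0%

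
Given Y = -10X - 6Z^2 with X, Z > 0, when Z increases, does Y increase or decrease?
Y decreases

Taking the partial derivative:
∂Y/∂Z = -12Z

∂Y/∂Z = -12Z < 0 (assuming positive values)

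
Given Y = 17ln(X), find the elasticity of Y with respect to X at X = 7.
Elasticity = 1/ln(7) ≈ 0.5139

Elasticity = (dY/dX) · (X/Y)

dY/dX = 17/X
At X = 7: dY/dX = 17/7, Y = 17·ln(7)

Elasticity = (17/7) · (7 / (17·ln(7))) = 1/ln(7) ≈ 0.5139

Interpretation: for a small percentage change in X, the percentage change in Y is approximately 0.51 times as large.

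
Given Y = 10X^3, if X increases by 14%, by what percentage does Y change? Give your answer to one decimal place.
48.2%

For Y = 10X^3:
If X → X(1 + 0.14)
Then Y → Y · (1 + 0.14)^3
     ≈ Y · 1.4815

Percentage change = ((1 + 0.14)^3 − 1) × 100% ≈ 48.2%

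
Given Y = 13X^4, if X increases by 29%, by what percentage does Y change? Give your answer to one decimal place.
176.9%

For Y = 13X^4:
If X → X(1 + 0.29)
Then Y → Y · (1 + 0.29)^4
     ≈ Y · 2.7692

Percentage change = ((1 + 0.29)^4 − 1) × 100% ≈ 176.9%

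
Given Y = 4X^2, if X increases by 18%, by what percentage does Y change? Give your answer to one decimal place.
39.2%

For Y = 4X^2:
If X → X(1 + 0.18)
Then Y → Y · (1 + 0.18)^2
     = Y · 1.3924

Percentage change = ((1 + 0.18)^2 − 1) × 100% ≈ 39.2%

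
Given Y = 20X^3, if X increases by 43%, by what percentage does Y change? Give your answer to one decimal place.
192.4%

For Y = 20X^3:
If X → X(1 + 0.43)
Then Y → Y · (1 + 0.43)^3
     ≈ Y · 2.9242

Percentage change = ((1 + 0.43)^3 − 1) × 100% ≈ 192.4%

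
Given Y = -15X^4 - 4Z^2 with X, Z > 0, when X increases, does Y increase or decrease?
Y decreases

Taking the partial derivative:
∂Y/∂X = -60X^3

∂Y/∂X = -60X^3 < 0 (assuming positive values)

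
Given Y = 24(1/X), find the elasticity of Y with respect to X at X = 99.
Elasticity = -1

Elasticity = (dY/dX) · (X/Y)

dY/dX = -24/X²
At X = 99: dY/dX = -8/3267, Y = 8/33

Elasticity = (-8/3267) · (99 / (8/33)) = -1

Interpretation: for a small percentage change in X, the percentage change in Y is approximately -1.00 times as large.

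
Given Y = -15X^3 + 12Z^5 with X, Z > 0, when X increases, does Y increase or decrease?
Y decreases

Taking the partial derivative:
∂Y/∂X = -45X^2

∂Y/∂X = -45X^2 < 0 (assuming positive values)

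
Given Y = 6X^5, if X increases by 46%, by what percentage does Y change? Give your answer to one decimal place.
563.4%

For Y = 6X^5:
If X → X(1 + 0.46)
Then Y → Y · (1 + 0.46)^5
     ≈ Y · 6.6338

Percentage change = ((1 + 0.46)^5 − 1) × 100% ≈ 563.4%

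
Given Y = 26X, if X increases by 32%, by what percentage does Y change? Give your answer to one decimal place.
32.0%

For Y = 26X:
If X → X(1 + 0.32)
Then Y → Y · (1 + 0.32)^1
     = Y · 1.3200

Percentage change = ((1 + 0.32)^1 − 1) × 100% = 32.0%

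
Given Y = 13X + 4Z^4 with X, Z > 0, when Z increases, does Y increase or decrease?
Y increases

Taking the partial derivative:
∂Y/∂Z = 16Z^3

∂Y/∂Z = 16Z^3 > 0 (assuming positive values)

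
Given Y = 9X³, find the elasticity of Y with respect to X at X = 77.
Elasticity = 3

Elasticity = (dY/dX) · (X/Y)

dY/dX = 27·X²
At X = 77: dY/dX = 160083, Y = 4108797

Elasticity = 160083 · (77 / 4108797) = 3

Interpretation: for a small percentage change in X, the percentage change in Y is approximately 3.00 times as large.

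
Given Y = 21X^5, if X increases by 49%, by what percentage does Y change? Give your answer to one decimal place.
634.4%

For Y = 21X^5:
If X → X(1 + 0.49)
Then Y → Y · (1 + 0.49)^5
     ≈ Y · 7.3440

Percentage change = ((1 + 0.49)^5 − 1) × 100% ≈ 634.4%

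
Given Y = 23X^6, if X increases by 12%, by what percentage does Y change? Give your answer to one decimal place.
97.4%

For Y = 23X^6:
If X → X(1 + 0.12)
Then Y → Y · (1 + 0.12)^6
     ≈ Y · 1.9738

Percentage change = ((1 + 0.12)^6 − 1) × 100% ≈ 97.4%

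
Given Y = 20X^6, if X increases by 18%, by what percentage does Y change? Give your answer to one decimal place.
170.0%

For Y = 20X^6:
If X → X(1 + 0.18)
Then Y → Y · (1 + 0.18)^6
     ≈ Y · 2.6996

Percentage change = ((1 + 0.18)^6 − 1) × 100% ≈ 170.0%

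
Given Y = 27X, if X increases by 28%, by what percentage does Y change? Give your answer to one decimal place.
28.0%

For Y = 27X:
If X → X(1 + 0.28)
Then Y → Y · (1 + 0.28)^1
     = Y · 1.2800

Percentage change = ((1 + 0.28)^1 − 1) × 100% = 28.0%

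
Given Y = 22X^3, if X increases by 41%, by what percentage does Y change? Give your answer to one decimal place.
180.3%

For Y = 22X^3:
If X → X(1 + 0.41)
Then Y → Y · (1 + 0.41)^3
     ≈ Y · 2.8032

Percentage change = ((1 + 0.41)^3 − 1) × 100% ≈ 180.3%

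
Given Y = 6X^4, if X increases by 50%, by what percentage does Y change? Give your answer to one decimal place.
406.3%

For Y = 6X^4:
If X → X(1 + 0.5)
Then Y → Y · (1 + 0.5)^4
     = Y · 5.0625

Percentage change = ((1 + 0.5)^4 − 1) × 100% ≈ 406.3%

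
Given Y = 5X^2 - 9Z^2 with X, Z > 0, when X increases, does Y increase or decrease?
Y increases

Taking the partial derivative:
∂Y/∂X = 10X

∂Y/∂X = 10X > 0 (assuming positive values)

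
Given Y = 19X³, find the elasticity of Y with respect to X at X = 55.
Elasticity = 3

Elasticity = (dY/dX) · (X/Y)

dY/dX = 57·X²
At X = 55: dY/dX = 172425, Y = 3161125

Elasticity = 172425 · (55 / 3161125) = 3

Interpretation: for a small percentage change in X, the percentage change in Y is approximately 3.00 times as large.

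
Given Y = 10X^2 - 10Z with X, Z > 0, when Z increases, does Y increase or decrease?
Y decreases

Taking the partial derivative:
∂Y/∂Z = -10

∂Y/∂Z = -10 < 0 (assuming positive values)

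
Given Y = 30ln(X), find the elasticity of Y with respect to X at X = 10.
Elasticity = 1/ln(10) ≈ 0.4343

Elasticity = (dY/dX) · (X/Y)

dY/dX = 30/X
At X = 10: dY/dX = 3, Y = 30·ln(10)

Elasticity = 3 · (10 / (30·ln(10))) = 1/ln(10) ≈ 0.4343

Interpretation: for a small percentage change in X, the percentage change in Y is approximately 0.43 times as large.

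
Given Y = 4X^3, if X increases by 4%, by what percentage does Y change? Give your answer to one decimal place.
12.5%

For Y = 4X^3:
If X → X(1 + 0.04)
Then Y → Y · (1 + 0.04)^3
     ≈ Y · 1.1249

Percentage change = ((1 + 0.04)^3 − 1) × 100% ≈ 12.5%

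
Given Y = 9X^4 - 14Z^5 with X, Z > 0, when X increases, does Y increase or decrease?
Y increases

Taking the partial derivative:
∂Y/∂X = 36X^3

∂Y/∂X = 36X^3 > 0 (assuming positive values)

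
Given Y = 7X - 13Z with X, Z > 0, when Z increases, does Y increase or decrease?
Y decreases

Taking the partial derivative:
∂Y/∂Z = -13

∂Y/∂Z = -13 < 0 (assuming positive values)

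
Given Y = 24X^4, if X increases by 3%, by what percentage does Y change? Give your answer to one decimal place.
12.6%

For Y = 24X^4:
If X → X(1 + 0.03)
Then Y → Y · (1 + 0.03)^4
     ≈ Y · 1.1255

Percentage change = ((1 + 0.03)^4 − 1) × 100% ≈ 12.6%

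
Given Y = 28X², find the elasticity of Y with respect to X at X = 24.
Elasticity = 2

Elasticity = (dY/dX) · (X/Y)

dY/dX = 56·X
At X = 24: dY/dX = 1344, Y = 16128

Elasticity = 1344 · (24 / 16128) = 2

Interpretation: for a small percentage change in X, the percentage change in Y is approximately 2.00 times as large.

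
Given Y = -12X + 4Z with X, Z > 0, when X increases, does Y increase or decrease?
Y decreases

Taking the partial derivative:
∂Y/∂X = -12

∂Y/∂X = -12 < 0 (assuming positive values)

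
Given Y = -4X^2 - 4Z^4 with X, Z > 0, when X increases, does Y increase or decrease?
Y decreases

Taking the partial derivative:
∂Y/∂X = -8X

∂Y/∂X = -8X < 0 (assuming positive values)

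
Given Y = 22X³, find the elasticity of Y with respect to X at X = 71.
Elasticity = 3

Elasticity = (dY/dX) · (X/Y)

dY/dX = 66·X²
At X = 71: dY/dX = 332706, Y = 7874042

Elasticity = 332706 · (71 / 7874042) = 3

Interpretation: for a small percentage change in X, the percentage change in Y is approximately 3.00 times as large.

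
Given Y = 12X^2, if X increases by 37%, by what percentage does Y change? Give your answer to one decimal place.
87.7%

For Y = 12X^2:
If X → X(1 + 0.37)
Then Y → Y · (1 + 0.37)^2
     = Y · 1.8769

Percentage change = ((1 + 0.37)^2 − 1) × 100% ≈ 87.7%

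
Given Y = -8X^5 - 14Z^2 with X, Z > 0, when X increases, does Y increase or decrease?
Y decreases

Taking the partial derivative:
∂Y/∂X = -40X^4

∂Y/∂X = -40X^4 < 0 (assuming positive values)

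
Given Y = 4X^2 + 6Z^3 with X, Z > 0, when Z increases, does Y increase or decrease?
Y increases

Taking the partial derivative:
∂Y/∂Z = 18Z^2

∂Y/∂Z = 18Z^2 > 0 (assuming positive values)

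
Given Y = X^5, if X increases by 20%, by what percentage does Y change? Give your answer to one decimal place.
148.8%

For Y = X^5:
If X → X(1 + 0.2)
Then Y → Y · (1 + 0.2)^5
     ≈ Y · 2.4883

Percentage change = ((1 + 0.2)^5 − 1) × 100% ≈ 148.8%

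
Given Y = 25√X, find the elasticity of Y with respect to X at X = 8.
Elasticity = 1/2

Elasticity = (dY/dX) · (X/Y)

dY/dX = 25/(2·√X)
At X = 8: dY/dX = 25·√2/8, Y = 50·√2

Elasticity = (25·√2/8) · (8 / (50·√2)) = 1/2

Interpretation: for a small percentage change in X, the percentage change in Y is approximately 0.50 times as large.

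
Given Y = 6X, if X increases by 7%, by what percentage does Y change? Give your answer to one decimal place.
7.0%

For Y = 6X:
If X → X(1 + 0.07)
Then Y → Y · (1 + 0.07)^1
     = Y · 1.0700

Percentage change = ((1 + 0.07)^1 − 1) × 100% = 7.0%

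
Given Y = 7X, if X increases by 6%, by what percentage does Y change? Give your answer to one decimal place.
6.0%

For Y = 7X:
If X → X(1 + 0.06)
Then Y → Y · (1 + 0.06)^1
     = Y · 1.0600

Percentage change = ((1 + 0.06)^1 − 1) × 100% = 6.0%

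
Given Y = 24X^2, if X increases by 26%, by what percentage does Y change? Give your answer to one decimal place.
58.8%

For Y = 24X^2:
If X → X(1 + 0.26)
Then Y → Y · (1 + 0.26)^2
     = Y · 1.5876

Percentage change = ((1 + 0.26)^2 − 1) × 100% ≈ 58.8%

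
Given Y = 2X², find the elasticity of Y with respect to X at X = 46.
Elasticity = 2

Elasticity = (dY/dX) · (X/Y)

dY/dX = 4·X
At X = 46: dY/dX = 184, Y = 4232

Elasticity = 184 · (46 / 4232) = 2

Interpretation: for a small percentage change in X, the percentage change in Y is approximately 2.00 times as large.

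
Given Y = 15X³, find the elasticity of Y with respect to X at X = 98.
Elasticity = 3

Elasticity = (dY/dX) · (X/Y)

dY/dX = 45·X²
At X = 98: dY/dX = 432180, Y = 14117880

Elasticity = 432180 · (98 / 14117880) = 3

Interpretation: for a small percentage change in X, the percentage change in Y is approximately 3.00 times as large.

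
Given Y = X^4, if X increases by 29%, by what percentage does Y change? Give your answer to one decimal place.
176.9%

For Y = X^4:
If X → X(1 + 0.29)
Then Y → Y · (1 + 0.29)^4
     ≈ Y · 2.7692

Percentage change = ((1 + 0.29)^4 − 1) × 100% ≈ 176.9%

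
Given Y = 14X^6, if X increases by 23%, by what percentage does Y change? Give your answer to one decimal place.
246.3%

For Y = 14X^6:
If X → X(1 + 0.23)
Then Y → Y · (1 + 0.23)^6
     ≈ Y · 3.4628

Percentage change = ((1 + 0.23)^6 − 1) × 100% ≈ 246.3%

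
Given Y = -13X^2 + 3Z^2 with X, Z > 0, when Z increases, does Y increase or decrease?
Y increases

Taking the partial derivative:
∂Y/∂Z = 6Z

∂Y/∂Z = 6Z > 0 (assuming positive values)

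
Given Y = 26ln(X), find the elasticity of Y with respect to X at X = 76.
Elasticity = 1/ln(76) ≈ 0.2309

Elasticity = (dY/dX) · (X/Y)

dY/dX = 26/X
At X = 76: dY/dX = 13/38, Y = 26·ln(76)

Elasticity = (13/38) · (76 / (26·ln(76))) = 1/ln(76) ≈ 0.2309

Interpretation: for a small percentage change in X, the percentage change in Y is approximately 0.23 times as large.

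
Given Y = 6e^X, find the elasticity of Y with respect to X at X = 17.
Elasticity = 17

Elasticity = (dY/dX) · (X/Y)

dY/dX = 6·e^X
At X = 17: dY/dX = 6·e^17, Y = 6·e^17

Elasticity = (6·e^17) · (17 / (6·e^17)) = 17

Interpretation: for a small percentage change in X, the percentage change in Y is approximately 17.00 times as large.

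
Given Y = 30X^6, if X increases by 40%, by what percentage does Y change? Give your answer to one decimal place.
653.0%

For Y = 30X^6:
If X → X(1 + 0.4)
Then Y → Y · (1 + 0.4)^6
     ≈ Y · 7.5295

Percentage change = ((1 + 0.4)^6 − 1) × 100% ≈ 653.0%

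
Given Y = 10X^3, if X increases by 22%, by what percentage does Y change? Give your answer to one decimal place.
81.6%

For Y = 10X^3:
If X → X(1 + 0.22)
Then Y → Y · (1 + 0.22)^3
     ≈ Y · 1.8158

Percentage change = ((1 + 0.22)^3 − 1) × 100% ≈ 81.6%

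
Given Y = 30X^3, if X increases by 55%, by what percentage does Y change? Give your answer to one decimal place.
272.4%

For Y = 30X^3:
If X → X(1 + 0.55)
Then Y → Y · (1 + 0.55)^3
     ≈ Y · 3.7239

Percentage change = ((1 + 0.55)^3 − 1) × 100% ≈ 272.4%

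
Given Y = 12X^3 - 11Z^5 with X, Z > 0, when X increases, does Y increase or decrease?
Y increases

Taking the partial derivative:
∂Y/∂X = 36X^2

∂Y/∂X = 36X^2 > 0 (assuming positive values)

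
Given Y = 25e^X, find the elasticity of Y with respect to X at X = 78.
Elasticity = 78

Elasticity = (dY/dX) · (X/Y)

dY/dX = 25·e^X
At X = 78: dY/dX = 25·e^78, Y = 25·e^78

Elasticity = (25·e^78) · (78 / (25·e^78)) = 78

Interpretation: for a small percentage change in X, the percentage change in Y is approximately 78.00 times as large.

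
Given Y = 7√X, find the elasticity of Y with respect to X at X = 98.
Elasticity = 1/2

Elasticity = (dY/dX) · (X/Y)

dY/dX = 7/(2·√X)
At X = 98: dY/dX = √2/4, Y = 49·√2

Elasticity = (√2/4) · (98 / (49·√2)) = 1/2

Interpretation: for a small percentage change in X, the percentage change in Y is approximately 0.50 times as large.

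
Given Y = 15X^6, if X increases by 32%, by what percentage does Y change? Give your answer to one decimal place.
429.0%

For Y = 15X^6:
If X → X(1 + 0.32)
Then Y → Y · (1 + 0.32)^6
     ≈ Y · 5.2899

Percentage change = ((1 + 0.32)^6 − 1) × 100% ≈ 429.0%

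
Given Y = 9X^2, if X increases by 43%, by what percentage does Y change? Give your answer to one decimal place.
104.5%

For Y = 9X^2:
If X → X(1 + 0.43)
Then Y → Y · (1 + 0.43)^2
     = Y · 2.0449

Percentage change = ((1 + 0.43)^2 − 1) × 100% ≈ 104.5%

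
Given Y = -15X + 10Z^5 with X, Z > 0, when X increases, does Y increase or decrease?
Y decreases

Taking the partial derivative:
∂Y/∂X = -15

∂Y/∂X = -15 < 0 (assuming positive values)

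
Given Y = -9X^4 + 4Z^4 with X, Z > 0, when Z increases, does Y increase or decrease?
Y increases

Taking the partial derivative:
∂Y/∂Z = 16Z^3

∂Y/∂Z = 16Z^3 > 0 (assuming positive values)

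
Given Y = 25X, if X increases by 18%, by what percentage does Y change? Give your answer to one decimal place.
18.0%

For Y = 25X:
If X → X(1 + 0.18)
Then Y → Y · (1 + 0.18)^1
     = Y · 1.1800

Percentage change = ((1 + 0.18)^1 − 1) × 100% = 18.0%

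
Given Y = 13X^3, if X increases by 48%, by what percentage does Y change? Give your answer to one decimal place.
224.2%

For Y = 13X^3:
If X → X(1 + 0.48)
Then Y → Y · (1 + 0.48)^3
     ≈ Y · 3.2418

Percentage change = ((1 + 0.48)^3 − 1) × 100% ≈ 224.2%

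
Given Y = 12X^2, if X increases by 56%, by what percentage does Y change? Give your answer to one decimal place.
143.4%

For Y = 12X^2:
If X → X(1 + 0.56)
Then Y → Y · (1 + 0.56)^2
     = Y · 2.4336

Percentage change = ((1 + 0.56)^2 − 1) × 100% ≈ 143.4%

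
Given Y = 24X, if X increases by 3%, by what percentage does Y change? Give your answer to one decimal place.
3.0%

For Y = 24X:
If X → X(1 + 0.03)
Then Y → Y · (1 + 0.03)^1
     = Y · 1.0300

Percentage change = ((1 + 0.03)^1 − 1) × 100% = 3.0%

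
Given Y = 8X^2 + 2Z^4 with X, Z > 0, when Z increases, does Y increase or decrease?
Y increases

Taking the partial derivative:
∂Y/∂Z = 8Z^3

∂Y/∂Z = 8Z^3 > 0 (assuming positive values)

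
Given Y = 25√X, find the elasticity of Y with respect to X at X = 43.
Elasticity = 1/2

Elasticity = (dY/dX) · (X/Y)

dY/dX = 25/(2·√X)
At X = 43: dY/dX = 25·√43/86, Y = 25·√43

Elasticity = (25·√43/86) · (43 / (25·√43)) = 1/2

Interpretation: for a small percentage change in X, the percentage change in Y is approximately 0.50 times as large.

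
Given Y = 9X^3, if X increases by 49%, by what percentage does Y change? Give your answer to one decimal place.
230.8%

For Y = 9X^3:
If X → X(1 + 0.49)
Then Y → Y · (1 + 0.49)^3
     ≈ Y · 3.3079

Percentage change = ((1 + 0.49)^3 − 1) × 100% ≈ 230.8%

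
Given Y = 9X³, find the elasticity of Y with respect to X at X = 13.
Elasticity = 3

Elasticity = (dY/dX) · (X/Y)

dY/dX = 27·X²
At X = 13: dY/dX = 4563, Y = 19773

Elasticity = 4563 · (13 / 19773) = 3

Interpretation: for a small percentage change in X, the percentage change in Y is approximately 3.00 times as large.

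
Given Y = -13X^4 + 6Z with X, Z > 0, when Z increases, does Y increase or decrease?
Y increases

Taking the partial derivative:
∂Y/∂Z = 6

∂Y/∂Z = 6 > 0 (assuming positive values)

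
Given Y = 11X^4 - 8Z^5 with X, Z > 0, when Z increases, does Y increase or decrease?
Y decreases

Taking the partial derivative:
∂Y/∂Z = -40Z^4

∂Y/∂Z = -40Z^4 < 0 (assuming positive values)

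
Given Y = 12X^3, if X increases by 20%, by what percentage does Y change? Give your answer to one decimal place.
72.8%

For Y = 12X^3:
If X → X(1 + 0.2)
Then Y → Y · (1 + 0.2)^3
     = Y · 1.7280

Percentage change = ((1 + 0.2)^3 − 1) × 100% = 72.8%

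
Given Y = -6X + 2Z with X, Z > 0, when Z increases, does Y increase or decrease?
Y increases

Taking the partial derivative:
∂Y/∂Z = 2

∂Y/∂Z = 2 > 0 (assuming positive values)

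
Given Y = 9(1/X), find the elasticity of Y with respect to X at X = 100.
Elasticity = -1

Elasticity = (dY/dX) · (X/Y)

dY/dX = -9/X²
At X = 100: dY/dX = -9/10000, Y = 9/100

Elasticity = (-9/10000) · (100 / (9/100)) = -1

Interpretation: for a small percentage change in X, the percentage change in Y is approximately -1.00 times as large.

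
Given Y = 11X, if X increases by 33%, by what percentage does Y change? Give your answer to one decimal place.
33.0%

For Y = 11X:
If X → X(1 + 0.33)
Then Y → Y · (1 + 0.33)^1
     = Y · 1.3300

Percentage change = ((1 + 0.33)^1 − 1) × 100% = 33.0%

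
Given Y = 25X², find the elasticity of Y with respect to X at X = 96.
Elasticity = 2

Elasticity = (dY/dX) · (X/Y)

dY/dX = 50·X
At X = 96: dY/dX = 4800, Y = 230400

Elasticity = 4800 · (96 / 230400) = 2

Interpretation: for a small percentage change in X, the percentage change in Y is approximately 2.00 times as large.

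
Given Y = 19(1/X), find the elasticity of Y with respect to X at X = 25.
Elasticity = -1

Elasticity = (dY/dX) · (X/Y)

dY/dX = -19/X²
At X = 25: dY/dX = -19/625, Y = 19/25

Elasticity = (-19/625) · (25 / (19/25)) = -1

Interpretation: for a small percentage change in X, the percentage change in Y is approximately -1.00 times as large.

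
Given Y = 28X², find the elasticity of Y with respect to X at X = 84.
Elasticity = 2

Elasticity = (dY/dX) · (X/Y)

dY/dX = 56·X
At X = 84: dY/dX = 4704, Y = 197568

Elasticity = 4704 · (84 / 197568) = 2

Interpretation: for a small percentage change in X, the percentage change in Y is approximately 2.00 times as large.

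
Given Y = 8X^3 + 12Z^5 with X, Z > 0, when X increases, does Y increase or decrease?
Y increases

Taking the partial derivative:
∂Y/∂X = 24X^2

∂Y/∂X = 24X^2 > 0 (assuming positive values)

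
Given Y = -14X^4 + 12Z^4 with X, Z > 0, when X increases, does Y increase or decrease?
Y decreases

Taking the partial derivative:
∂Y/∂X = -56X^3

∂Y/∂X = -56X^3 < 0 (assuming positive values)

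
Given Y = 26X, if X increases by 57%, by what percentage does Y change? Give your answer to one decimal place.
57.0%

For Y = 26X:
If X → X(1 + 0.57)
Then Y → Y · (1 + 0.57)^1
     = Y · 1.5700

Percentage change = ((1 + 0.57)^1 − 1) × 100% = 57.0%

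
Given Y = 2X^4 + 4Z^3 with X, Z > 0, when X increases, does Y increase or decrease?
Y increases

Taking the partial derivative:
∂Y/∂X = 8X^3

∂Y/∂X = 8X^3 > 0 (assuming positive values)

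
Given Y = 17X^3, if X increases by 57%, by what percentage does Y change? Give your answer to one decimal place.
287.0%

For Y = 17X^3:
If X → X(1 + 0.57)
Then Y → Y · (1 + 0.57)^3
     ≈ Y · 3.8699

Percentage change = ((1 + 0.57)^3 − 1) × 100% ≈ 287.0%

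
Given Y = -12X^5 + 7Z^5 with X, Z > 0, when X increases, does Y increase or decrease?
Y decreases

Taking the partial derivative:
∂Y/∂X = -60X^4

∂Y/∂X = -60X^4 < 0 (assuming positive values)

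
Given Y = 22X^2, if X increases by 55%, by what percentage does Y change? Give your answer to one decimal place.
140.3%

For Y = 22X^2:
If X → X(1 + 0.55)
Then Y → Y · (1 + 0.55)^2
     = Y · 2.4025

Percentage change = ((1 + 0.55)^2 − 1) × 100% ≈ 140.3%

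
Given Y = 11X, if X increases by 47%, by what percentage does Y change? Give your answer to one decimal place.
47.0%

For Y = 11X:
If X → X(1 + 0.47)
Then Y → Y · (1 + 0.47)^1
     = Y · 1.4700

Percentage change = ((1 + 0.47)^1 − 1) × 100% = 47.0%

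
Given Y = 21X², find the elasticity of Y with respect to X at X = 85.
Elasticity = 2

Elasticity = (dY/dX) · (X/Y)

dY/dX = 42·X
At X = 85: dY/dX = 3570, Y = 151725

Elasticity = 3570 · (85 / 151725) = 2

Interpretation: for a small percentage change in X, the percentage change in Y is approximately 2.00 times as large.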